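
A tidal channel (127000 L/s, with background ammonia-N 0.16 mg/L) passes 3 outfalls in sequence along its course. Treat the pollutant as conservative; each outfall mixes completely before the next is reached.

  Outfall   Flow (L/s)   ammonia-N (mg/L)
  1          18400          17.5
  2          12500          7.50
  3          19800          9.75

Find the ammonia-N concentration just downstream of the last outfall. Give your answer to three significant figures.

After outfall 1: Q = 127000 + 18400 = 145400 L/s; C = (127000·0.1600 + 18400·17.50)/145400 = 2.354 mg/L.
After outfall 2: Q = 145400 + 12500 = 157900 L/s; C = (145400·2.354 + 12500·7.500)/157900 = 2.762 mg/L.
After outfall 3: Q = 157900 + 19800 = 177700 L/s; C = (157900·2.762 + 19800·9.750)/177700 = 3.540 mg/L.

3.54 mg/L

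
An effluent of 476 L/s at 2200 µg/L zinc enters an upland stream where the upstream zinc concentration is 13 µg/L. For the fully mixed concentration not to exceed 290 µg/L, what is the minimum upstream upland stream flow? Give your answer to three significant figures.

3280 L/s

Set C_mix = 290: (Q·13.00 + 476.0·2200) / (Q + 476.0) = 290
→ Q = 476.0·(2200 − 290)/(290 − 13.00) = 3282 L/s.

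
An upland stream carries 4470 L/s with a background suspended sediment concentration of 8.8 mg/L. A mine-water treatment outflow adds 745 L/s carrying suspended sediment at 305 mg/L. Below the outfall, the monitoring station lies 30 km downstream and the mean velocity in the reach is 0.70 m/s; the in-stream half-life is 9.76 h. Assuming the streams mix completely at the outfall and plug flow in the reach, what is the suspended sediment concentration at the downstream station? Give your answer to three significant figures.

21.9 mg/L

Conservation of mass: C = (4470·8.800 + 745.0·305.0) / 5215 = 266600/5215 = 51.11 mg/L.
Travel time t = 30·1000 / 0.70 = 42860 s = 11.90 h.
Half-life 9.76 h → k = ln 2 / 9.76 = 0.07102 h⁻¹ = 1.704 d⁻¹.
After decay, C = 51.11 × e^(−kt) = 51.11 × 0.4294 = 21.95 mg/L.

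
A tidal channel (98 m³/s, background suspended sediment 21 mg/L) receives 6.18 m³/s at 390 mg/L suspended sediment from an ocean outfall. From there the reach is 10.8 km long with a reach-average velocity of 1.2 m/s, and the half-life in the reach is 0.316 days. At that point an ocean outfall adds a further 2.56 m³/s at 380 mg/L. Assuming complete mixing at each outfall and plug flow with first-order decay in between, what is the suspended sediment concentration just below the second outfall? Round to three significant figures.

After mixing, C = (98.00·21.00 + 6.180·390.0) / 104.2 = 4468/104.2 = 42.89 mg/L; combined flow 104.2 m³/s.
Travel time t = 10.8·1000 / 1.2 = 9000 s = 2.500 h.
Half-life 0.316 d → k = ln 2 / 0.316 = 2.194 d⁻¹.
First-order decay: C = 42.89·exp(−k·t) = 42.89·0.7957 = 34.13 mg/L.
At the second outfall, C = (104.2·34.13 + 2.560·380.0) / (104.2 + 2.560) = 42.42 mg/L.

42.4 mg/L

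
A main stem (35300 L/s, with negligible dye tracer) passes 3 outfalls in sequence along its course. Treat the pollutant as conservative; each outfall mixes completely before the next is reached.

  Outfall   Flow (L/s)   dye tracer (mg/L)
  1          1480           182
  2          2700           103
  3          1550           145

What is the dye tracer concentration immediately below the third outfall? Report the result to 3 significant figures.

Outfall 1: combined Q = 36780 L/s; C = (35300·0 + 1480·182.0)/36780 = 7.324 mg/L.
Outfall 2: combined Q = 39480 L/s; C = (36780·7.324 + 2700·103.0)/39480 = 13.87 mg/L.
Outfall 3: combined Q = 41030 L/s; C = (39480·13.87 + 1550·145.0)/41030 = 18.82 mg/L.

18.8 mg/L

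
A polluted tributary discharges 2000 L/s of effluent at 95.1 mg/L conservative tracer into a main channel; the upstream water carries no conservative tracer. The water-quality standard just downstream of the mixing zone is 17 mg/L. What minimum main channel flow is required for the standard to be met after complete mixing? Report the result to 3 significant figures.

Set C_mix = 17: (Q·0 + 2000·95.10) / (Q + 2000) = 17
→ Q = 2000·(95.10 − 17)/(17 − 0) = 9188 L/s.

9190 L/s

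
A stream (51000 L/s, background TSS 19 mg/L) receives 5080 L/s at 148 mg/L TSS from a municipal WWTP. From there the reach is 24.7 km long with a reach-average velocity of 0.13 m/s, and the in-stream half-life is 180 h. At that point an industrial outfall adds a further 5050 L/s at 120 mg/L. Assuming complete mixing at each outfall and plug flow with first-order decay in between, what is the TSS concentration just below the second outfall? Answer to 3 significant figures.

After mixing, C = (51000·19.00 + 5080·148.0) / 56080 = 1721000/56080 = 30.69 mg/L; combined flow 56080 L/s.
Travel time t = 24.7·1000 / 0.13 = 190000 s = 52.78 h.
Half-life 180 h → k = ln 2 / 180 = 0.003851 h⁻¹ = 0.09242 d⁻¹.
After decay, C = 30.69 × e^(−kt) = 30.69 × 0.8161 = 25.04 mg/L.
Second outfall: C = (56080·25.04 + 5050·120.0)/61130 = 32.89 mg/L.

32.9 mg/L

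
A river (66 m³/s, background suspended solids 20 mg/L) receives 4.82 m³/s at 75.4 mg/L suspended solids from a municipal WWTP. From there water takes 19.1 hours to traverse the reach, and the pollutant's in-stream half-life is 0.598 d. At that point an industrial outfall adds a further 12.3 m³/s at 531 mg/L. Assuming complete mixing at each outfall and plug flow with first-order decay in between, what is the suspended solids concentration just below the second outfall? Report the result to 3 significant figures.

86.6 mg/L

Flow-weighted average: C = (66.00·20.00 + 4.820·75.40) / 70.82 = 1683/70.82 = 23.77 mg/L; combined flow 70.82 m³/s.
Half-life 0.598 d → k = ln 2 / 0.598 = 1.159 d⁻¹.
After decay, C = 23.77 × e^(−kt) = 23.77 × 0.3975 = 9.450 mg/L.
At the second outfall, C = (70.82·9.450 + 12.30·531.0) / (70.82 + 12.30) = 86.63 mg/L.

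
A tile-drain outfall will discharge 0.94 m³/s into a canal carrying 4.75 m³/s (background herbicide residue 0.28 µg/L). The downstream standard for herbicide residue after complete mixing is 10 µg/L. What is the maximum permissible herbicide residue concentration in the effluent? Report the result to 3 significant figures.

59.1 µg/L

At the limit, (Qr·Cr + Qe·Cₑ)/(Qr + Qe) = 10:
Cₑ = (5.690·10 − 4.750·0.2800) / 0.9400 = 59.12 µg/L.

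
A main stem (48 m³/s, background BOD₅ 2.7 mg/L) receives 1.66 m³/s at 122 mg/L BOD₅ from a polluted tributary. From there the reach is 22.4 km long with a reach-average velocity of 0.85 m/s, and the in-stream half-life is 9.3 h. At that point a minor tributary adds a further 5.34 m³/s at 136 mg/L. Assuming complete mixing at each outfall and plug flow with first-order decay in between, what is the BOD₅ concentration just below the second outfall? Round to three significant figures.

16.7 mg/L

Mass balance: C = (48.00·2.700 + 1.660·122.0) / 49.66 = 332.1/49.66 = 6.688 mg/L; combined flow 49.66 m³/s.
Travel time t = 22.4·1000 / 0.85 = 26350 s = 7.320 h.
Half-life 9.3 h → k = ln 2 / 9.3 = 0.07453 h⁻¹ = 1.789 d⁻¹.
Decay over the reach: 6.688·exp(−kt) = 6.688·0.5795 = 3.876 mg/L.
At the second outfall, C = (49.66·3.876 + 5.340·136.0) / (49.66 + 5.340) = 16.70 mg/L.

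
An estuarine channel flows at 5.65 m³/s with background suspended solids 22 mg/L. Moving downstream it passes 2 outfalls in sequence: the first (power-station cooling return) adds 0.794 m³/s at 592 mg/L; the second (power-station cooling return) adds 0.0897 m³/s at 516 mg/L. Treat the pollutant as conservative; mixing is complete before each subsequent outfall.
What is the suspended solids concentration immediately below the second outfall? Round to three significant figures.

Below outfall 1: Q → 6.444 m³/s, C = (5.650·22.00 + 0.7940·592.0)/6.444 = 92.23 mg/L.
Below outfall 2: Q → 6.534 m³/s, C = (6.444·92.23 + 0.08970·516.0)/6.534 = 98.05 mg/L.

98.1 mg/L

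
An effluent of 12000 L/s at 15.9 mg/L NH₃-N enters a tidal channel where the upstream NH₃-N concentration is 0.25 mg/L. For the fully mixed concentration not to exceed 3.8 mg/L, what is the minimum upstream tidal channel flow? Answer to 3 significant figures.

Set C_mix = 3.8: (Q·0.2500 + 12000·15.90) / (Q + 12000) = 3.8
→ Q = 12000·(15.90 − 3.8)/(3.8 − 0.2500) = 40900 L/s.

40900 L/s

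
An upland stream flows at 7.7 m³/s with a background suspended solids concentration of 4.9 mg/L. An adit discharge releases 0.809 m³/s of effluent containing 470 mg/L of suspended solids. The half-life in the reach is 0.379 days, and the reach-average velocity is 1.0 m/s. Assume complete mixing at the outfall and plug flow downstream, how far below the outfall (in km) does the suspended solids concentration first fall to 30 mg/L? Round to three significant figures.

Mixed concentration C = ΣQC/ΣQ = (7.700·4.900 + 0.8090·470.0) / 8.509 = 418.0/8.509 = 49.12 mg/L.
Half-life 0.379 d → k = ln 2 / 0.379 = 1.829 d⁻¹.
Set 49.12·exp(−k·t) = 30 → t = ln(49.12/30)/k = 23290 s = 6.470 h.
Distance = v·t = 1.0·23290 = 23290 m = 23.29 km.

23.3 km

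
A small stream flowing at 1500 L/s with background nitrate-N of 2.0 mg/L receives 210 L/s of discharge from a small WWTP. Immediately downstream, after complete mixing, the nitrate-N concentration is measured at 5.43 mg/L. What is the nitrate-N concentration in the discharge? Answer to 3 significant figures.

Mass balance: 1500·2.000 + 210.0·Cₑ = 1710·5.430
→ Cₑ = (1710·5.430 − 1500·2.000) / 210.0 = 29.93 mg/L.

29.9 mg/L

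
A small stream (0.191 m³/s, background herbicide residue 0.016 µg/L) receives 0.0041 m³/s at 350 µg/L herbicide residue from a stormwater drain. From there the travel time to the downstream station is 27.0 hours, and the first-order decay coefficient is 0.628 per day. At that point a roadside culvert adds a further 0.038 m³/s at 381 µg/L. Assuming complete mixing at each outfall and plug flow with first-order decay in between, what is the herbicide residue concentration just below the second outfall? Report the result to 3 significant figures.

Conservation of mass: C = (0.1910·0.01600 + 0.004100·350.0) / 0.1951 = 1.438/0.1951 = 7.371 µg/L; combined flow 0.1951 m³/s.
After decay, C = 7.371 × e^(−kt) = 7.371 × 0.4934 = 3.637 µg/L.
At the second outfall, C = (0.1951·3.637 + 0.03800·381.0) / (0.1951 + 0.03800) = 65.15 µg/L.

65.2 µg/L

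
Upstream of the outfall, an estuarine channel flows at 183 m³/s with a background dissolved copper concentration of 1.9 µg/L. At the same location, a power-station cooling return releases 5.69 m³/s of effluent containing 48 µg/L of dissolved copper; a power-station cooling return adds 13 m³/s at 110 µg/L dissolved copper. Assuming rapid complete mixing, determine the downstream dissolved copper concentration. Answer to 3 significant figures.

10.2 µg/L

Mass balance: C = (183.0·1.900 + 5.690·48.00 + 13.00·110.0) / 201.7 = 2051/201.7 = 10.17 µg/L.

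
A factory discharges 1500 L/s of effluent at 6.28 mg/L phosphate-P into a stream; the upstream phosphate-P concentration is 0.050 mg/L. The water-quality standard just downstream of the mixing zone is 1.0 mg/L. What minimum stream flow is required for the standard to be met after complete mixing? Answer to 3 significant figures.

8340 L/s

Set C_mix = 1.0: (Q·0.05000 + 1500·6.280) / (Q + 1500) = 1.0
→ Q = 1500·(6.280 − 1.0)/(1.0 − 0.05000) = 8337 L/s.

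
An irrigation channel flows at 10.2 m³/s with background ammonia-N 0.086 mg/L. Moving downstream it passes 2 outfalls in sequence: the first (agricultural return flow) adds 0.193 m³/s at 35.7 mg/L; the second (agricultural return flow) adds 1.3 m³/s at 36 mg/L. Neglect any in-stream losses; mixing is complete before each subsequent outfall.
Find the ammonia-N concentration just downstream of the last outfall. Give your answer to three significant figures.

4.67 mg/L

Outfall 1: combined Q = 10.39 m³/s; C = (10.20·0.08600 + 0.1930·35.70)/10.39 = 0.7474 mg/L.
Outfall 2: combined Q = 11.69 m³/s; C = (10.39·0.7474 + 1.300·36.00)/11.69 = 4.667 mg/L.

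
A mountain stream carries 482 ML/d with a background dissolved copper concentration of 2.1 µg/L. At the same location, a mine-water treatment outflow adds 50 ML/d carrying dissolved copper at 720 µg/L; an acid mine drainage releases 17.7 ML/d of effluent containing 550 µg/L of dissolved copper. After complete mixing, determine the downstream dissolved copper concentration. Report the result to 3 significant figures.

85.0 µg/L

Conservation of mass: C = (482.0·2.100 + 50.00·720.0 + 17.70·550.0) / 549.7 = 46750/549.7 = 85.04 µg/L.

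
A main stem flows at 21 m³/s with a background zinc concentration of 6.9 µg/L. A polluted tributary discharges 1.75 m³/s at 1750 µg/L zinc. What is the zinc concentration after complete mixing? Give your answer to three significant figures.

141 µg/L

Mixed concentration C = ΣQC/ΣQ = (21.00·6.900 + 1.750·1750) / 22.75 = 3207/22.75 = 141.0 µg/L.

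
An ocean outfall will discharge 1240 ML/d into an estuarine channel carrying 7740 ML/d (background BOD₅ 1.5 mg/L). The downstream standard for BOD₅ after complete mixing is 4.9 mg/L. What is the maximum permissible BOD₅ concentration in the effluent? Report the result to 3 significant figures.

26.1 mg/L

At the limit, (Qr·Cr + Qe·Cₑ)/(Qr + Qe) = 4.9:
Cₑ = (8980·4.9 − 7740·1.500) / 1240 = 26.12 mg/L.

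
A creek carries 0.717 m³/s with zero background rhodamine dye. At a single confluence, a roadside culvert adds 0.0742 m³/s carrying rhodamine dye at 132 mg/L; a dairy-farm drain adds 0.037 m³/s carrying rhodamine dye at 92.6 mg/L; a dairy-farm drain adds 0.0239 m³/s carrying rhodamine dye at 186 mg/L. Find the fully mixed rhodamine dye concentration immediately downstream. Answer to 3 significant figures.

Conservation of mass: C = (0.7170·0 + 0.07420·132.0 + 0.03700·92.60 + 0.02390·186.0) / 0.8521 = 17.67/0.8521 = 20.73 mg/L.

20.7 mg/L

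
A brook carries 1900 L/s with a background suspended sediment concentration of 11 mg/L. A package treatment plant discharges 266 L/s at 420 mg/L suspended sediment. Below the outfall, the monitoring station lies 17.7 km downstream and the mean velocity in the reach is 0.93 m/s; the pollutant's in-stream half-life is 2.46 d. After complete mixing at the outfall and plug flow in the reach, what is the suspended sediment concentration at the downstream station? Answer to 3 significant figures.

57.5 mg/L

After mixing, C = (1900·11.00 + 266.0·420.0) / 2166 = 132600/2166 = 61.23 mg/L.
Travel time t = 17.7·1000 / 0.93 = 19030 s = 5.287 h.
Half-life 2.46 d → k = ln 2 / 2.46 = 0.2818 d⁻¹.
Decay over the reach: 61.23·exp(−kt) = 61.23·0.9398 = 57.54 mg/L.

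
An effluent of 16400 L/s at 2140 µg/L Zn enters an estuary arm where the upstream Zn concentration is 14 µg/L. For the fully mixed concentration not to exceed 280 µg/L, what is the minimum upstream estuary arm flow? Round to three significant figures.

Set C_mix = 280: (Q·14.00 + 16400·2140) / (Q + 16400) = 280
→ Q = 16400·(2140 − 280)/(280 − 14.00) = 114700 L/s.

115000 L/s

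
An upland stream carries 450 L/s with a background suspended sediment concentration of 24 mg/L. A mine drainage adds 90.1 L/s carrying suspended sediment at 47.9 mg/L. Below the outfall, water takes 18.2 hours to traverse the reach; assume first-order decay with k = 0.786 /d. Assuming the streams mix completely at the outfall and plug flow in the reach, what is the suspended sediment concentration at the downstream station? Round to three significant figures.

Mixed concentration C = ΣQC/ΣQ = (450.0·24.00 + 90.10·47.90) / 540.1 = 15120/540.1 = 27.99 mg/L.
Decay over the reach: 27.99·exp(−kt) = 27.99·0.5510 = 15.42 mg/L.

15.4 mg/L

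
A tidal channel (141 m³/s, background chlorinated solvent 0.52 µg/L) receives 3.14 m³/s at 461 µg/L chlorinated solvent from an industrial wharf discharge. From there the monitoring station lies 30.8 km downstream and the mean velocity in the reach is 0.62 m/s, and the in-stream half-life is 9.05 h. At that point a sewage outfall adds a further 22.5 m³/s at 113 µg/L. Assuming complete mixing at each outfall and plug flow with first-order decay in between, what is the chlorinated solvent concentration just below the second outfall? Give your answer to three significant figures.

18.4 µg/L

Mixed concentration C = ΣQC/ΣQ = (141.0·0.5200 + 3.140·461.0) / 144.1 = 1521/144.1 = 10.55 µg/L; combined flow 144.1 m³/s.
Travel time t = 30.8·1000 / 0.62 = 49680 s = 13.80 h.
Half-life 9.05 h → k = ln 2 / 9.05 = 0.07659 h⁻¹ = 1.838 d⁻¹.
After decay, C = 10.55 × e^(−kt) = 10.55 × 0.3475 = 3.667 µg/L.
Second outfall: C = (144.1·3.667 + 22.50·113.0)/166.6 = 18.43 µg/L.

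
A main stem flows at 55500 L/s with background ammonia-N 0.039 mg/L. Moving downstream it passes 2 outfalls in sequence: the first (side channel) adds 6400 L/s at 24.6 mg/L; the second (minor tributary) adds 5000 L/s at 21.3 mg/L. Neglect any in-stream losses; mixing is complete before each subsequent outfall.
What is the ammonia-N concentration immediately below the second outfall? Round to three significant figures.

After outfall 1: Q = 55500 + 6400 = 61900 L/s; C = (55500·0.03900 + 6400·24.60)/61900 = 2.578 mg/L.
After outfall 2: Q = 61900 + 5000 = 66900 L/s; C = (61900·2.578 + 5000·21.30)/66900 = 3.978 mg/L.

3.98 mg/L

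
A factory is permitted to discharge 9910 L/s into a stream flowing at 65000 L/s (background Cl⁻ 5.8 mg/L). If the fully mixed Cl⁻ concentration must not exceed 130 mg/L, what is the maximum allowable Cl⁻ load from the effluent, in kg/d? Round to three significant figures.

Mass balance at the limit: 65000·5.800 + 9910·Cₑ = 74910·130 → Cₑ = 944.6 mg/L.
9910 L/s = 9.910 m³/s. Load = 9.910 m³/s × 944.6 g/m³ × 86 400 s/d = 808800 kg/d.

809000 kg/d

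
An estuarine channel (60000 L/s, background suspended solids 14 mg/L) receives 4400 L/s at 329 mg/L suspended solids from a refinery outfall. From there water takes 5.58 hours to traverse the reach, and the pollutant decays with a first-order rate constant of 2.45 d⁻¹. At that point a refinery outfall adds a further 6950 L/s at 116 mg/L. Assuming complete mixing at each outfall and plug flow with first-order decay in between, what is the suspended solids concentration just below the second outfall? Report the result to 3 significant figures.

Mixed concentration C = ΣQC/ΣQ = (60000·14.00 + 4400·329.0) / 64400 = 2288000/64400 = 35.52 mg/L; combined flow 64400 L/s.
Decay over the reach: 35.52·exp(−kt) = 35.52·0.5657 = 20.10 mg/L.
At the second outfall, C = (64400·20.10 + 6950·116.0) / (64400 + 6950) = 29.44 mg/L.

29.4 mg/L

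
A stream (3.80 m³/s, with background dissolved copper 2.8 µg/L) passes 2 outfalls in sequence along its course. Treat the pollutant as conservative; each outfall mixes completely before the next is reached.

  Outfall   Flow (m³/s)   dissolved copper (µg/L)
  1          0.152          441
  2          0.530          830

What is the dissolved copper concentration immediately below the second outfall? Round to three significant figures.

115 µg/L

Outfall 1: combined Q = 3.952 m³/s; C = (3.800·2.800 + 0.1520·441.0)/3.952 = 19.65 µg/L.
Outfall 2: combined Q = 4.482 m³/s; C = (3.952·19.65 + 0.5300·830.0)/4.482 = 115.5 µg/L.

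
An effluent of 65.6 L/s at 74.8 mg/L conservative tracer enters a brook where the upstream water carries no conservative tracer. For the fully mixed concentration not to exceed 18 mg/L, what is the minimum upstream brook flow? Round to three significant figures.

207 L/s

Set C_mix = 18: (Q·0 + 65.60·74.80) / (Q + 65.60) = 18
→ Q = 65.60·(74.80 − 18)/(18 − 0) = 207.0 L/s.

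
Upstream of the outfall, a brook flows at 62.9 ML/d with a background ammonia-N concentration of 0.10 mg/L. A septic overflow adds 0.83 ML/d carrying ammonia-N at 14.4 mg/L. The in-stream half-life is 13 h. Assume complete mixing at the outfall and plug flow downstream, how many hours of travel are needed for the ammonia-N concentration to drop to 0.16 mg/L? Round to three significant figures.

Flow-weighted average: C = (62.90·0.1000 + 0.8300·14.40) / 63.73 = 18.24/63.73 = 0.2862 mg/L.
Half-life 13 h → k = ln 2 / 13 = 0.05332 h⁻¹ = 1.280 d⁻¹.
0.2862·exp(−k·t) = 0.16 → t = ln(0.2862/0.16)/k = 39270 s = 10.91 h.

10.9 h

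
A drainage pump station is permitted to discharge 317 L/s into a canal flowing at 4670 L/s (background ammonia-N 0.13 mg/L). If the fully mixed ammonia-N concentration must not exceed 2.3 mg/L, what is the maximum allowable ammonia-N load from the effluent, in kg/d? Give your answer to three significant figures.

Mass balance at the limit: 4670·0.1300 + 317.0·Cₑ = 4987·2.3 → Cₑ = 34.27 mg/L.
317.0 L/s = 0.3170 m³/s. Load = 0.3170 m³/s × 34.27 g/m³ × 86 400 s/d = 938.6 kg/d.

939 kg/d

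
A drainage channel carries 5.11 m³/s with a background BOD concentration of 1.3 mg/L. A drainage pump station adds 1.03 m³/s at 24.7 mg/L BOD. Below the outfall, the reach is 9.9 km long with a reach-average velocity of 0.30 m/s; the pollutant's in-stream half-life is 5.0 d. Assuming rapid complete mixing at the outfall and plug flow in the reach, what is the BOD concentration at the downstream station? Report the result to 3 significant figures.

Conservation of mass: C = (5.110·1.300 + 1.030·24.70) / 6.140 = 32.08/6.140 = 5.225 mg/L.
Travel time t = 9.9·1000 / 0.30 = 33000 s = 9.167 h.
Half-life 5.0 d → k = ln 2 / 5.0 = 0.1386 d⁻¹.
First-order decay: C = 5.225·exp(−k·t) = 5.225·0.9484 = 4.956 mg/L.

4.96 mg/L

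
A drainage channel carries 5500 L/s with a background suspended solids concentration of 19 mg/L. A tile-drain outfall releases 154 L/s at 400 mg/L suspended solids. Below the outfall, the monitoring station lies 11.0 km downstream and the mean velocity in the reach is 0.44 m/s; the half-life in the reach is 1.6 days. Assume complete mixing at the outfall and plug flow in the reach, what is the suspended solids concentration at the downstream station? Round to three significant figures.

Mixed concentration C = ΣQC/ΣQ = (5500·19.00 + 154.0·400.0) / 5654 = 166100/5654 = 29.38 mg/L.
Travel time t = 11.0·1000 / 0.44 = 25000 s = 6.944 h.
Half-life 1.6 d → k = ln 2 / 1.6 = 0.4332 d⁻¹.
Decay over the reach: 29.38·exp(−kt) = 29.38·0.8822 = 25.92 mg/L.

25.9 mg/L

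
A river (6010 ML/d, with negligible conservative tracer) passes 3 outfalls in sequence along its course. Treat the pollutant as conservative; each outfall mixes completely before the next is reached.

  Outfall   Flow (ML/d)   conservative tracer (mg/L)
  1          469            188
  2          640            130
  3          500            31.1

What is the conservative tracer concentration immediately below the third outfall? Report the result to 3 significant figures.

24.5 mg/L

Outfall 1: combined Q = 6479 ML/d; C = (6010·0 + 469.0·188.0)/6479 = 13.61 mg/L.
Outfall 2: combined Q = 7119 ML/d; C = (6479·13.61 + 640.0·130.0)/7119 = 24.07 mg/L.
Outfall 3: combined Q = 7619 ML/d; C = (7119·24.07 + 500.0·31.10)/7619 = 24.53 mg/L.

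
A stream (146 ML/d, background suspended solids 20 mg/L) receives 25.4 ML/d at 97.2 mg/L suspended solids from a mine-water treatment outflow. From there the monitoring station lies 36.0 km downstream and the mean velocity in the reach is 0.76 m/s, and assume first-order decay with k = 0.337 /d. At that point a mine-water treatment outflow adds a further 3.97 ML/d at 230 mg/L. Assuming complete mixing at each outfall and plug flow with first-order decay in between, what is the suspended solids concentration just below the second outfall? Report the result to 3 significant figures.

Mixed concentration C = ΣQC/ΣQ = (146.0·20.00 + 25.40·97.20) / 171.4 = 5389/171.4 = 31.44 mg/L; combined flow 171.4 ML/d.
Travel time t = 36.0·1000 / 0.76 = 47370 s = 13.16 h.
Decay over the reach: 31.44·exp(−kt) = 31.44·0.8313 = 26.14 mg/L.
At the second outfall, C = (171.4·26.14 + 3.970·230.0) / (171.4 + 3.970) = 30.75 mg/L.

30.8 mg/L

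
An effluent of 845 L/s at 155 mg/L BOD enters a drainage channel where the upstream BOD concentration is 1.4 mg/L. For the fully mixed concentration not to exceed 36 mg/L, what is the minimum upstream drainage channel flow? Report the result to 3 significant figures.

2910 L/s

Set C_mix = 36: (Q·1.400 + 845.0·155.0) / (Q + 845.0) = 36
→ Q = 845.0·(155.0 − 36)/(36 − 1.400) = 2906 L/s.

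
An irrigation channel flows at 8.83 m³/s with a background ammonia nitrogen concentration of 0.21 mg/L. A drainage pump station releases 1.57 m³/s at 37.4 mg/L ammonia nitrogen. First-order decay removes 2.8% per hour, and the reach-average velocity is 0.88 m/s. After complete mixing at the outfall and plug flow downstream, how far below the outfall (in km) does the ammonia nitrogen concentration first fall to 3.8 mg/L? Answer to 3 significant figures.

Flow-weighted average: C = (8.830·0.2100 + 1.570·37.40) / 10.40 = 60.57/10.40 = 5.824 mg/L.
2.8%/h lost → k = −ln(1 − 0.028) = 0.02840 h⁻¹.
Set 5.824·exp(−k·t) = 3.8 → t = ln(5.824/3.8)/k = 54130 s = 15.04 h.
Distance = v·t = 0.88·54130 = 47640 m = 47.64 km.

47.6 km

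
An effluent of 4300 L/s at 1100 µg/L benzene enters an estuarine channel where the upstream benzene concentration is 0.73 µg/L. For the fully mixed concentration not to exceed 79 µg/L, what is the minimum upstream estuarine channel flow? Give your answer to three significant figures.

56100 L/s

Set C_mix = 79: (Q·0.7300 + 4300·1100) / (Q + 4300) = 79
→ Q = 4300·(1100 − 79)/(79 − 0.7300) = 56090 L/s.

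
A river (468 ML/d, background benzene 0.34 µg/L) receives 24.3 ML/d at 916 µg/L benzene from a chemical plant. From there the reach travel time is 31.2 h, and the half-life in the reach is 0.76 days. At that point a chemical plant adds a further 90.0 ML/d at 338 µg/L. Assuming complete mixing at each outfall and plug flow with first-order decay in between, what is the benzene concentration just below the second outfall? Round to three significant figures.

Mass balance: C = (468.0·0.3400 + 24.30·916.0) / 492.3 = 22420/492.3 = 45.54 µg/L; combined flow 492.3 ML/d.
Half-life 0.76 d → k = ln 2 / 0.76 = 0.9120 d⁻¹.
First-order decay: C = 45.54·exp(−k·t) = 45.54·0.3055 = 13.91 µg/L.
Second outfall: C = (492.3·13.91 + 90.00·338.0)/582.3 = 64.00 µg/L.

64.0 µg/L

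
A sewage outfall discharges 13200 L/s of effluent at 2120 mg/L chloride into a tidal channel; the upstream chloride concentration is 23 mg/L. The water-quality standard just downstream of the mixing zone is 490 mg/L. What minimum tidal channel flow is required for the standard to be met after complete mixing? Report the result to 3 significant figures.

Set C_mix = 490: (Q·23.00 + 13200·2120) / (Q + 13200) = 490
→ Q = 13200·(2120 − 490)/(490 − 23.00) = 46070 L/s.

46100 L/s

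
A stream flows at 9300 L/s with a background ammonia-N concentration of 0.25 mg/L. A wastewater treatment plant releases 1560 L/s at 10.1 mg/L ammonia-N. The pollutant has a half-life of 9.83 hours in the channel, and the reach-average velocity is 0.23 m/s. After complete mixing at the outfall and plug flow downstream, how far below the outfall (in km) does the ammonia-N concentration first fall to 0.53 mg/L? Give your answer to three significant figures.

13.4 km

After mixing, C = (9300·0.2500 + 1560·10.10) / 10860 = 18080/10860 = 1.665 mg/L.
Half-life 9.83 h → k = ln 2 / 9.83 = 0.07051 h⁻¹ = 1.692 d⁻¹.
Set 1.665·exp(−k·t) = 0.53 → t = ln(1.665/0.53)/k = 58440 s = 16.23 h.
Distance = v·t = 0.23·58440 = 13440 m = 13.44 km.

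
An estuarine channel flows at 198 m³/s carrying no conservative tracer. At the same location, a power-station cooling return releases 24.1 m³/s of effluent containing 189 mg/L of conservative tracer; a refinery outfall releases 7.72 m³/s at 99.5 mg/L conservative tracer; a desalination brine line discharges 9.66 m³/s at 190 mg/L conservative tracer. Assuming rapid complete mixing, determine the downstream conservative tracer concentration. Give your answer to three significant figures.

Mixed concentration C = ΣQC/ΣQ = (198.0·0 + 24.10·189.0 + 7.720·99.50 + 9.660·190.0) / 239.5 = 7158/239.5 = 29.89 mg/L.

29.9 mg/L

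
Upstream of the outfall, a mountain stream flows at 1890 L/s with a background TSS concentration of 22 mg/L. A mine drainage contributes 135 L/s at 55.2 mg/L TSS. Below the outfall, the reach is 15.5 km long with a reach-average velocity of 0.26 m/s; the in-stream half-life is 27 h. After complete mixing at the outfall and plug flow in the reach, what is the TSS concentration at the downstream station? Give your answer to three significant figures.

Conservation of mass: C = (1890·22.00 + 135.0·55.20) / 2025 = 49030/2025 = 24.21 mg/L.
Travel time t = 15.5·1000 / 0.26 = 59620 s = 16.56 h.
Half-life 27 h → k = ln 2 / 27 = 0.02567 h⁻¹ = 0.6161 d⁻¹.
Decay over the reach: 24.21·exp(−kt) = 24.21·0.6537 = 15.83 mg/L.

15.8 mg/L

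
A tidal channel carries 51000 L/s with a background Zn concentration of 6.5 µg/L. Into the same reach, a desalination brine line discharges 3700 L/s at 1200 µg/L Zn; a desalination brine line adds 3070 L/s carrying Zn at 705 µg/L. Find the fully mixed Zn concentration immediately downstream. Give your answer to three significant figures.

Flow-weighted average: C = (51000·6.500 + 3700·1200 + 3070·705.0) / 57770 = 6936000/57770 = 120.1 µg/L.

120 µg/L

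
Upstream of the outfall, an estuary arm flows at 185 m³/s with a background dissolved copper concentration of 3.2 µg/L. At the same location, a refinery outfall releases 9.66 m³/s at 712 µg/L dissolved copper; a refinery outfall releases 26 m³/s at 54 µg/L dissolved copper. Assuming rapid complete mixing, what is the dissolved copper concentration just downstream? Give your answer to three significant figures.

Conservation of mass: C = (185.0·3.200 + 9.660·712.0 + 26.00·54.00) / 220.7 = 8874/220.7 = 40.22 µg/L.

40.2 µg/L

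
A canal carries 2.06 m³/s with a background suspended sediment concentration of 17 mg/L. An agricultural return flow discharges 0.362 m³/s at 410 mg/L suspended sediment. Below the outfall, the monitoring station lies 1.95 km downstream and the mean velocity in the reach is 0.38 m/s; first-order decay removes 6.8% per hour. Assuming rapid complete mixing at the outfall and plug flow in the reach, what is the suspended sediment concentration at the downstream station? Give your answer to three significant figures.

Conservation of mass: C = (2.060·17.00 + 0.3620·410.0) / 2.422 = 183.4/2.422 = 75.74 mg/L.
Travel time t = 1.95·1000 / 0.38 = 5132 s = 1.425 h.
6.8%/h lost → k = −ln(1 − 0.068) = 0.07042 h⁻¹.
After decay, C = 75.74 × e^(−kt) = 75.74 × 0.9045 = 68.51 mg/L.

68.5 mg/L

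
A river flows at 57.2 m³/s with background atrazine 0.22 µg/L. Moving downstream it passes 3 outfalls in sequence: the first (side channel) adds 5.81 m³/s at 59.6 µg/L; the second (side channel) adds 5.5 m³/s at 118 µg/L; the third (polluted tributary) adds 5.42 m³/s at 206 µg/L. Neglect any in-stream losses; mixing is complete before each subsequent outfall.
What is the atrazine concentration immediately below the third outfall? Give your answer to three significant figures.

Below outfall 1: Q → 63.01 m³/s, C = (57.20·0.2200 + 5.810·59.60)/63.01 = 5.695 µg/L.
Below outfall 2: Q → 68.51 m³/s, C = (63.01·5.695 + 5.500·118.0)/68.51 = 14.71 µg/L.
Below outfall 3: Q → 73.93 m³/s, C = (68.51·14.71 + 5.420·206.0)/73.93 = 28.74 µg/L.

28.7 µg/L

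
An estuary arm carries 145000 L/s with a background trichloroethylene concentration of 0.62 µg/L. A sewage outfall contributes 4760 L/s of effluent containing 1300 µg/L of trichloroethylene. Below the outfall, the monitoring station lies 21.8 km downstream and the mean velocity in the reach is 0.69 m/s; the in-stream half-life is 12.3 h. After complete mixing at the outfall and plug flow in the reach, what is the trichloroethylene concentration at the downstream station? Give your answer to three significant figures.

Flow-weighted average: C = (145000·0.6200 + 4760·1300) / 149800 = 6278000/149800 = 41.92 µg/L.
Travel time t = 21.8·1000 / 0.69 = 31590 s = 8.776 h.
Half-life 12.3 h → k = ln 2 / 12.3 = 0.05635 h⁻¹ = 1.352 d⁻¹.
After decay, C = 41.92 × e^(−kt) = 41.92 × 0.6098 = 25.56 µg/L.

25.6 µg/L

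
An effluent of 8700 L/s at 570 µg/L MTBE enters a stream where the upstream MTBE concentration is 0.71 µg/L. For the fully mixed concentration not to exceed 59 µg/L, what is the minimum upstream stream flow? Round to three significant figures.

76300 L/s

Set C_mix = 59: (Q·0.7100 + 8700·570.0) / (Q + 8700) = 59
→ Q = 8700·(570.0 − 59)/(59 − 0.7100) = 76270 L/s.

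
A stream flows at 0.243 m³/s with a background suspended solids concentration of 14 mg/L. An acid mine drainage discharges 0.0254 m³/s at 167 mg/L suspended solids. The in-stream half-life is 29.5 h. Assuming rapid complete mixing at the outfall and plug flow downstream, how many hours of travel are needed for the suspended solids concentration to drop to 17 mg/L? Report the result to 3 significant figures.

Conservation of mass: C = (0.2430·14.00 + 0.02540·167.0) / 0.2684 = 7.644/0.2684 = 28.48 mg/L.
Half-life 29.5 h → k = ln 2 / 29.5 = 0.02350 h⁻¹ = 0.5639 d⁻¹.
28.48·exp(−k·t) = 17 → t = ln(28.48/17)/k = 79050 s = 21.96 h.

22.0 h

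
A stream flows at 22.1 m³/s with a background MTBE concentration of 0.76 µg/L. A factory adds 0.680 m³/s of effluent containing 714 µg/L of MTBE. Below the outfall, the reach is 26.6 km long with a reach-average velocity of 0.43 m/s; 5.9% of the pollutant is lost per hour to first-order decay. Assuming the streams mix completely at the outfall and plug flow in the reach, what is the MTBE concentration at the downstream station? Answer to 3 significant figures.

7.76 µg/L

Mixed concentration C = ΣQC/ΣQ = (22.10·0.7600 + 0.6800·714.0) / 22.78 = 502.3/22.78 = 22.05 µg/L.
Travel time t = 26.6·1000 / 0.43 = 61860 s = 17.18 h.
5.9%/h lost → k = −ln(1 − 0.059) = 0.06081 h⁻¹.
Decay over the reach: 22.05·exp(−kt) = 22.05·0.3517 = 7.755 µg/L.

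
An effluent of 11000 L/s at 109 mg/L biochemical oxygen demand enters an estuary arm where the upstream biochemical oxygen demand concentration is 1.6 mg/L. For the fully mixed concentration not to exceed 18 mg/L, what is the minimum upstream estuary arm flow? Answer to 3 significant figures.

61000 L/s

Set C_mix = 18: (Q·1.600 + 11000·109.0) / (Q + 11000) = 18
→ Q = 11000·(109.0 − 18)/(18 − 1.600) = 61040 L/s.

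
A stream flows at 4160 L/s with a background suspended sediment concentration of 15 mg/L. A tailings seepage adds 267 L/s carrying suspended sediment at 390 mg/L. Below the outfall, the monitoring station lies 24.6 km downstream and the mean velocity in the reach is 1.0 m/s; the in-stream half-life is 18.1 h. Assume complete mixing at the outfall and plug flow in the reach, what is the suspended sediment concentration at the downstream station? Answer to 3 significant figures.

Flow-weighted average: C = (4160·15.00 + 267.0·390.0) / 4427 = 166500/4427 = 37.62 mg/L.
Travel time t = 24.6·1000 / 1.0 = 24600 s = 6.833 h.
Half-life 18.1 h → k = ln 2 / 18.1 = 0.03830 h⁻¹ = 0.9191 d⁻¹.
First-order decay: C = 37.62·exp(−k·t) = 37.62·0.7698 = 28.96 mg/L.

29.0 mg/L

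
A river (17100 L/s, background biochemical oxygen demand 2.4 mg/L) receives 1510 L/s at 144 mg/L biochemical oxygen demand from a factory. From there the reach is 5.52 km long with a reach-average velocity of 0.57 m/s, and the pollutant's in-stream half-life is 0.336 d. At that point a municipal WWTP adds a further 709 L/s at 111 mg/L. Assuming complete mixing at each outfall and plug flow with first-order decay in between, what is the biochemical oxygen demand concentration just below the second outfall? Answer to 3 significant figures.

Conservation of mass: C = (17100·2.400 + 1510·144.0) / 18610 = 258500/18610 = 13.89 mg/L; combined flow 18610 L/s.
Travel time t = 5.52·1000 / 0.57 = 9684 s = 2.690 h.
Half-life 0.336 d → k = ln 2 / 0.336 = 2.063 d⁻¹.
Decay over the reach: 13.89·exp(−kt) = 13.89·0.7936 = 11.02 mg/L.
Second outfall: C = (18610·11.02 + 709.0·111.0)/19320 = 14.69 mg/L.

14.7 mg/L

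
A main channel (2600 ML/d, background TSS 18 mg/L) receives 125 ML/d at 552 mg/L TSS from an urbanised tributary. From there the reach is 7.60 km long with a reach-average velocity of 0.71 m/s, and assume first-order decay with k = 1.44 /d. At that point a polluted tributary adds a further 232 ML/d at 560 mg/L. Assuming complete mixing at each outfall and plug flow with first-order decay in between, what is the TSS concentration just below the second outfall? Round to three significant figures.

76.7 mg/L

Mass balance: C = (2600·18.00 + 125.0·552.0) / 2725 = 115800/2725 = 42.50 mg/L; combined flow 2725 ML/d.
Travel time t = 7.60·1000 / 0.71 = 10700 s = 2.973 h.
After decay, C = 42.50 × e^(−kt) = 42.50 × 0.8366 = 35.55 mg/L.
At the second outfall, C = (2725·35.55 + 232.0·560.0) / (2725 + 232.0) = 76.70 mg/L.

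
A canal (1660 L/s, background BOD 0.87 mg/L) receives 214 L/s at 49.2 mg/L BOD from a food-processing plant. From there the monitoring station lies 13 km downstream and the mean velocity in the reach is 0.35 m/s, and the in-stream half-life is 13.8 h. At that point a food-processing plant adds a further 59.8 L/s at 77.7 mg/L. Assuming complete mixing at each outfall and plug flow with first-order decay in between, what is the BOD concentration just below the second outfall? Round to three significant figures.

After mixing, C = (1660·0.8700 + 214.0·49.20) / 1874 = 11970/1874 = 6.389 mg/L; combined flow 1874 L/s.
Travel time t = 13·1000 / 0.35 = 37140 s = 10.32 h.
Half-life 13.8 h → k = ln 2 / 13.8 = 0.05023 h⁻¹ = 1.205 d⁻¹.
Decay over the reach: 6.389·exp(−kt) = 6.389·0.5956 = 3.805 mg/L.
Second outfall: C = (1874·3.805 + 59.80·77.70)/1934 = 6.090 mg/L.

6.09 mg/L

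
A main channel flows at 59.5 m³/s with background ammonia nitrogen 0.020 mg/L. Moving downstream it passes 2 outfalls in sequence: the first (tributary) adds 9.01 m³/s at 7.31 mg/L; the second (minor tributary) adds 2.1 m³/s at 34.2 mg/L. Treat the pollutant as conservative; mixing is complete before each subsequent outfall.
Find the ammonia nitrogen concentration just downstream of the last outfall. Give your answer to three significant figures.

After outfall 1: Q = 59.50 + 9.010 = 68.51 m³/s; C = (59.50·0.02000 + 9.010·7.310)/68.51 = 0.9787 mg/L.
After outfall 2: Q = 68.51 + 2.100 = 70.61 m³/s; C = (68.51·0.9787 + 2.100·34.20)/70.61 = 1.967 mg/L.

1.97 mg/L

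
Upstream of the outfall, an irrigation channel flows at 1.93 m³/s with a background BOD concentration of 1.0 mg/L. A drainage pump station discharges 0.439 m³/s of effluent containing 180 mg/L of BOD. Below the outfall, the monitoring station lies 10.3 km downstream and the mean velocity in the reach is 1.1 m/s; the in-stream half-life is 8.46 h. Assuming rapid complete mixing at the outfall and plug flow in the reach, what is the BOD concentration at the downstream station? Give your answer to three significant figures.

27.6 mg/L

Mass balance: C = (1.930·1.000 + 0.4390·180.0) / 2.369 = 80.95/2.369 = 34.17 mg/L.
Travel time t = 10.3·1000 / 1.1 = 9364 s = 2.601 h.
Half-life 8.46 h → k = ln 2 / 8.46 = 0.08193 h⁻¹ = 1.966 d⁻¹.
First-order decay: C = 34.17·exp(−k·t) = 34.17·0.8081 = 27.61 mg/L.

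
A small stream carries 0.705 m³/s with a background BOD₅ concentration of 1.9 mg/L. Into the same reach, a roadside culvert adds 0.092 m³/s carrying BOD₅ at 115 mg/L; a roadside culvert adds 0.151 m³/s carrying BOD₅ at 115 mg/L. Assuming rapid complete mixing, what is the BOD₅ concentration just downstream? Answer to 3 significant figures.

Flow-weighted average: C = (0.7050·1.900 + 0.09200·115.0 + 0.1510·115.0) / 0.9480 = 29.28/0.9480 = 30.89 mg/L.

30.9 mg/L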